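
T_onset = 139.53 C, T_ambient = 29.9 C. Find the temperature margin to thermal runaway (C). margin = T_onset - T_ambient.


margin = T_onset - T_ambient = 139.53 - 29.9 = 109.63 C

109.63 C


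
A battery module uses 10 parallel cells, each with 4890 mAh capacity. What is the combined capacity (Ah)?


Convert: C_cell = 4890 mAh = 4.89 Ah
C_total = 10 * 4.89 = 48.9 Ah

48.9 Ah


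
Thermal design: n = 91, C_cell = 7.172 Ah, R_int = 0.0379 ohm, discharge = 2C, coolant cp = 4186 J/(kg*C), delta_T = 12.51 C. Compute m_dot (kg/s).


Step 1: I = 2 * 7.172 = 14.344 A
Step 2: Q_cell = I^2 * R = 14.344^2 * 0.0379 = 7.7979 W
Step 3: Q_total = 91 * 7.7979 = 709.61 W
Step 4: m_dot = Q_total / (cp * dT) = 709.61 / (4186 * 12.51) = 0.01355 kg/s

0.01355 kg/s


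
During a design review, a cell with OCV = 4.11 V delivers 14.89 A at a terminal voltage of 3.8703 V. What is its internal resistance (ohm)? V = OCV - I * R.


R = (OCV - V) / I = (4.11 - 3.8703) / 14.89 = 0.01610 ohm

0.01610 ohm


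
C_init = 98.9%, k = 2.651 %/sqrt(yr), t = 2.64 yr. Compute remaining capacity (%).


Step 1: sqrt(2.64 yr) = 1.6248
Step 2: drop = 2.651 * 1.6248 = 4.3073
Step 3: C_final = 98.9 - 4.3073 = 94.59%

94.59%


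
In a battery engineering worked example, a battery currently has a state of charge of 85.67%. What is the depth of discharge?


DOD = 100 - SOC = 100 - 85.67 = 14.33%

14.33%


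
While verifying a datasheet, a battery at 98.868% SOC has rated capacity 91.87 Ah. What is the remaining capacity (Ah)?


remaining = SOC / 100 * total = 98.868 / 100 * 91.87 = 90.83 Ah

90.83 Ah


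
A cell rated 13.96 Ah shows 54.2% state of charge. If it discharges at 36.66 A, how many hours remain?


Step 1: remaining = SOC/100 * C_total = 54.2/100 * 13.96 = 7.5663 Ah
Step 2: t = remaining / I = 7.5663 / 36.66 = 0.2064 hr

0.2064 hr


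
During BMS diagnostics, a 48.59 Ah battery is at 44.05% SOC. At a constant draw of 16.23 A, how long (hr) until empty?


Step 1: remaining = SOC/100 * C_total = 44.05/100 * 48.59 = 21.404 Ah
Step 2: t = remaining / I = 21.404 / 16.23 = 1.319 hr

1.319 hr


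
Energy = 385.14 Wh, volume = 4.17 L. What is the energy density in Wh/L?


ED = E / V = 385.14 / 4.17 = 92.36 Wh/L

92.36 Wh/L


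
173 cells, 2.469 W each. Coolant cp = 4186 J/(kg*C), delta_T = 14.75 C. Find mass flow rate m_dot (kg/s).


Q_total = 173 * 2.469 = 427.14 W
m_dot = Q_total / (cp * dT) = 427.14 / (4186 * 14.75) = 0.006918 kg/s

0.006918 kg/s


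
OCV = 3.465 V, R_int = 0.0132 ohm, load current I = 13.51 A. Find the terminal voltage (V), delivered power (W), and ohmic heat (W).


Step 1: V_terminal = OCV - I*R = 3.465 - 13.51 * 0.0132 = 3.2867 V
Step 2: P_out = V_terminal * I = 3.2867 * 13.51 = 44.40 W
Step 3: Q = I^2 * R = 13.51^2 * 0.0132 = 2.409 W

V=3.2867 V, P=44.40 W, Q=2.409 W


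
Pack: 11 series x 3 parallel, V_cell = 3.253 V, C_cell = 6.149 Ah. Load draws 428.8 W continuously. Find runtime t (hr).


Step 1: E_pack = Ns * V_cell * Np * C_cell = 11 * 3.253 * 3 * 6.149 = 660.09 Wh
Step 2: t = E_pack / P = 660.09 / 428.8 = 1.539 hr

1.539 hr


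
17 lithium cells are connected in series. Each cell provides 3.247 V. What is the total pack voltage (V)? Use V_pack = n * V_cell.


Series voltages add: 17 * 3.247 V = 55.199 V

55.199 V


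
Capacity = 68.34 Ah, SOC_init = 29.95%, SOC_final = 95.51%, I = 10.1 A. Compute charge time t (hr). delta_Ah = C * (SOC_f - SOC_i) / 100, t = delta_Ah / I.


Step 1: dSOC = 95.51% - 29.95% = 65.56%
Step 2: delta_Ah = 68.34 * 65.56 / 100 = 44.804 Ah
Step 3: t = 44.804 / 10.1 = 4.436 hr

4.436 hr


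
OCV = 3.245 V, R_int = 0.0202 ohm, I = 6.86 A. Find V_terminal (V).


V = OCV - I*R = 3.245 - 6.86 * 0.0202 = 3.106 V

3.106 V


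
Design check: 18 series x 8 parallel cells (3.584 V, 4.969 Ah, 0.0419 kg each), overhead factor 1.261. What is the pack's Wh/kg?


Step 1: V_pack = 18 * 3.584 = 64.512 V
Step 2: C_pack = 8 * 4.969 = 39.752 Ah
Step 3: E_pack = V_pack * C_pack = 64.512 * 39.752 = 2564.5 Wh
Step 4: m_pack = 18 * 8 * 0.0419 * 1.261 = 7.6084 kg
Step 5: ED = E_pack / m_pack = 2564.5 / 7.6084 = 337.1 Wh/kg

337.1 Wh/kg


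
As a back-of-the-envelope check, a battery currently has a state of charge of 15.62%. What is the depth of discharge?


DOD = 100 - SOC = 100 - 15.62 = 84.38%

84.38%


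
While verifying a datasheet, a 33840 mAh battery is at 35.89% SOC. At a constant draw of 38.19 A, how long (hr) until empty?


Convert: C_total = 33840 mAh = 33.84 Ah
Step 1: remaining = SOC/100 * C_total = 35.89/100 * 33.84 = 12.145 Ah
Step 2: t = remaining / I = 12.145 / 38.19 = 0.3180 hr

0.3180 hr


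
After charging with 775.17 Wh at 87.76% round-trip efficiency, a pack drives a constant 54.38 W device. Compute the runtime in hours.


Step 1: E_discharge = eta/100 * E_charge = 87.76/100 * 775.17 = 680.29 Wh
Step 2: t = E_discharge / P = 680.29 / 54.38 = 12.51 hr

12.51 hr


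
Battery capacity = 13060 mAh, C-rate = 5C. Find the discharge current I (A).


Convert: capacity = 13060 mAh = 13.06 Ah
I = C_rate * capacity = 5 * 13.06 = 65.3 A

65.3 A


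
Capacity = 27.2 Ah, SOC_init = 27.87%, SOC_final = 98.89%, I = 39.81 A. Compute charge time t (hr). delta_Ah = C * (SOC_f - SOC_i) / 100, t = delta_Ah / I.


Step 1: dSOC = 98.89% - 27.87% = 71.02%
Step 2: delta_Ah = 27.2 * 71.02 / 100 = 19.317 Ah
Step 3: t = 19.317 / 39.81 = 0.4852 hr

0.4852 hr


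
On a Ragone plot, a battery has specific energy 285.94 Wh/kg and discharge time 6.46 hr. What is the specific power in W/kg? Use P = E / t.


Specific power = 285.94 Wh/kg / 6.46 hr = 44.26 W/kg

44.26 W/kg


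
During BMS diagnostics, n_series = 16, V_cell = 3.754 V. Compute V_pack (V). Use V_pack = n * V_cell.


Series voltages add: 16 * 3.754 V = 60.064 V

60.064 V


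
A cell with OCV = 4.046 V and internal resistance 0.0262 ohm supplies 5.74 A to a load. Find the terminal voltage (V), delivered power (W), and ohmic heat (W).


Step 1: V_terminal = OCV - I*R = 4.046 - 5.74 * 0.0262 = 3.8956 V
Step 2: P_out = V_terminal * I = 3.8956 * 5.74 = 22.36 W
Step 3: Q = I^2 * R = 5.74^2 * 0.0262 = 0.8632 W

V=3.8956 V, P=22.36 W, Q=0.8632 W


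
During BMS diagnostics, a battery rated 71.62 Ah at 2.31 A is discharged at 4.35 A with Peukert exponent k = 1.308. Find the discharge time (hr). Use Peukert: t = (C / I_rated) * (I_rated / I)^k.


t_rated = C / I_rated = 71.62 / 2.31 = 31.004 hr
(I_rated/I)^k = (0.53103)^1.308 = 0.43697
t = t_rated * (I_rated/I)^k = 31.004 * 0.43697 = 13.55 hr

13.55 hr


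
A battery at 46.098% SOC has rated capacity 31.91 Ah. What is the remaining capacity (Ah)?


remaining = SOC / 100 * total = 46.098 / 100 * 31.91 = 14.71 Ah

14.71 Ah


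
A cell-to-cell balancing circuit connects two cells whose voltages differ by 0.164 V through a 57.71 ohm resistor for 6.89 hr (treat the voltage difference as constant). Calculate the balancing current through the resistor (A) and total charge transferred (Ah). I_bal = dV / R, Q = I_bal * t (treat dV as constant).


I_bal = dV / R = 0.164 / 57.71 = 0.0028418 A
Q = I_bal * t = 0.0028418 * 6.89 = 0.01958 Ah

I=0.0028418 A, Q=0.01958 Ah


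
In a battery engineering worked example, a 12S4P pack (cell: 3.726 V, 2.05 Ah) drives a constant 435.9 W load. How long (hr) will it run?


Step 1: E_pack = Ns * V_cell * Np * C_cell = 12 * 3.726 * 4 * 2.05 = 366.64 Wh
Step 2: t = E_pack / P = 366.64 / 435.9 = 0.8411 hr

0.8411 hr


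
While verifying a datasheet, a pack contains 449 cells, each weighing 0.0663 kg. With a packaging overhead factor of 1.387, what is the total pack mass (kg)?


m_pack = n * m_cell * overhead = 449 * 0.0663 * 1.387 = 41.29 kg

41.29 kg


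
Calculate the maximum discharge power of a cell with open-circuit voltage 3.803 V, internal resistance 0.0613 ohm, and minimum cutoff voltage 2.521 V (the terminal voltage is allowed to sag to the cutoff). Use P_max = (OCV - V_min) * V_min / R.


dV = OCV - V_min = 1.282 V (so I_max = dV / R)
P_max = dV * V_min / R = 1.282 * 2.521 / 0.0613 = 52.72 W

52.72 W


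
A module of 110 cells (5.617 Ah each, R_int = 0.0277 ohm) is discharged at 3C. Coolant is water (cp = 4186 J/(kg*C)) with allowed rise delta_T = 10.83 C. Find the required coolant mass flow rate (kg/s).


Step 1: I = 3 * 5.617 = 16.851 A
Step 2: Q_cell = I^2 * R = 16.851^2 * 0.0277 = 7.8656 W
Step 3: Q_total = 110 * 7.8656 = 865.22 W
Step 4: m_dot = Q_total / (cp * dT) = 865.22 / (4186 * 10.83) = 0.01909 kg/s

0.01909 kg/s


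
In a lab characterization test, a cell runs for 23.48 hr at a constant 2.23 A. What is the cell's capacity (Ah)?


C = I * t = 2.23 * 23.48 = 52.36 Ah

52.36 Ah


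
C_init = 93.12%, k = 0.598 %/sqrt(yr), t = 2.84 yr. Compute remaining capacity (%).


sqrt(t) = sqrt(2.84) = 1.6852
C_final = 93.12 - 0.598 * 1.6852 = 92.11%

92.11%


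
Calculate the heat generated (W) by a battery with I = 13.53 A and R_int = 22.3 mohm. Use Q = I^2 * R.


Convert: R = 22.3 mohm = 0.0223 ohm
I^2 = 183.06
Q = 183.06 * 0.0223 = 4.082 W

4.082 W


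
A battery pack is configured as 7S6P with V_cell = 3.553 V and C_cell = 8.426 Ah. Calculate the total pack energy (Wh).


E = Ns * Vcell * Np * Ccell = 7 * 3.553 * 6 * 8.426 = 1257 Wh

1257 Wh


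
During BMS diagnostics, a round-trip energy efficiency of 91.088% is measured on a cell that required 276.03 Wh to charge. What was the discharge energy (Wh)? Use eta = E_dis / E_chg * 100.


E_dis = eta/100 * E_chg = 91.088/100 * 276.03 = 251.4 Wh

251.4 Wh


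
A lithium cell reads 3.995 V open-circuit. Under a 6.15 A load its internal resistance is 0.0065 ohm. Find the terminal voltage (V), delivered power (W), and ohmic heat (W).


Step 1: V_terminal = OCV - I*R = 3.995 - 6.15 * 0.0065 = 3.955 V
Step 2: P_out = V_terminal * I = 3.955 * 6.15 = 24.32 W
Step 3: Q = I^2 * R = 6.15^2 * 0.0065 = 0.2458 W

V=3.955 V, P=24.32 W, Q=0.2458 W


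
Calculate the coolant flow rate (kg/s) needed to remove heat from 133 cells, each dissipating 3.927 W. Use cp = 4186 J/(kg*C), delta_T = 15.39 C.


Q_total = 133 * 3.927 = 522.29 W
m_dot = Q_total / (cp * dT) = 522.29 / (4186 * 15.39) = 0.008107 kg/s

0.008107 kg/s


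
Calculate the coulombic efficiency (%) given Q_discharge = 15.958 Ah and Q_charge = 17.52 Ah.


eta_c = Q_dis / Q_chg * 100 = 15.958 / 17.52 * 100 = 91.08%

91.08%


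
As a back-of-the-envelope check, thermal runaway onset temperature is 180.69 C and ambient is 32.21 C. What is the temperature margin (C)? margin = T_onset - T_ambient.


margin = T_onset - T_ambient = 180.69 - 32.21 = 148.48 C

148.48 C


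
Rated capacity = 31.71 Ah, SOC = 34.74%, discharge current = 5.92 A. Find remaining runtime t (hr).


Step 1: remaining = SOC/100 * C_total = 34.74/100 * 31.71 = 11.016 Ah
Step 2: t = remaining / I = 11.016 / 5.92 = 1.861 hr

1.861 hr


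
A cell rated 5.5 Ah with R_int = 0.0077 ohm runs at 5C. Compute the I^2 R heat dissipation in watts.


Step 1: I = C_rate * capacity = 5 * 5.5 = 27.5 A
Step 2: Q = I^2 * R = 27.5^2 * 0.0077 = 756.25 * 0.0077 = 5.823 W

5.823 W


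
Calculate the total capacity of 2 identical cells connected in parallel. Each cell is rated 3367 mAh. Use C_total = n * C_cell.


Convert: C_cell = 3367 mAh = 3.367 Ah
C_total = 2 * 3.367 = 6.734 Ah

6.734 Ah


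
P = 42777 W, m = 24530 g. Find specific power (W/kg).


Convert: m = 24530 g = 24.53 kg
Specific power = 42777 W / 24.53 kg = 1744 W/kg

1744 W/kg


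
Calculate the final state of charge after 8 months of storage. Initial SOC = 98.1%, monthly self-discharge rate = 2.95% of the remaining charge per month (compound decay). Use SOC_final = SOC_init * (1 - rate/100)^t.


Monthly retention factor = 1 - 2.95/100 = 0.9705
Over 8 months: factor^8 = 0.78698
SOC_final = 98.1 * 0.78698 = 77.20%

77.20%


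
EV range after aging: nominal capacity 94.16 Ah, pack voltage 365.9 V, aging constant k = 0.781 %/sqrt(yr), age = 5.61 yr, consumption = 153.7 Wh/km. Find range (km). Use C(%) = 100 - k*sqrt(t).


Step 1: capacity retention = 100 - 0.781 * sqrt(5.61) = 100 - 0.781 * 2.3685 = 98.15%
Step 2: C_now = 94.16 * 98.15/100 = 92.418 Ah
Step 3: E_pack = V * C_now = 365.9 * 92.418 = 33816 Wh
Step 4: range = E_pack / consumption = 33816 / 153.7 = 220.0 km

220.0 km


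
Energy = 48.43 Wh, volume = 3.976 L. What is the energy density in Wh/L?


ED = E / V = 48.43 / 3.976 = 12.18 Wh/L

12.18 Wh/L


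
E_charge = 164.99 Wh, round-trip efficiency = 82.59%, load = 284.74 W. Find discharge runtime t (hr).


Step 1: E_discharge = eta/100 * E_charge = 82.59/100 * 164.99 = 136.27 Wh
Step 2: t = E_discharge / P = 136.27 / 284.74 = 0.4786 hr

0.4786 hr


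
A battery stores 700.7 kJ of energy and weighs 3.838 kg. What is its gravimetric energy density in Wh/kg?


Convert: E = 700.7 kJ = 194.64 Wh
ED = E / m = 194.64 / 3.838 = 50.71 Wh/kg

50.71 Wh/kg


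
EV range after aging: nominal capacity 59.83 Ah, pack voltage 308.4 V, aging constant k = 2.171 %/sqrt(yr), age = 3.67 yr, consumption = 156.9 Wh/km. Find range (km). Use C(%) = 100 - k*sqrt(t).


Step 1: capacity retention = 100 - 2.171 * sqrt(3.67) = 100 - 2.171 * 1.9157 = 95.841%
Step 2: C_now = 59.83 * 95.841/100 = 57.342 Ah
Step 3: E_pack = V * C_now = 308.4 * 57.342 = 17684 Wh
Step 4: range = E_pack / consumption = 17684 / 156.9 = 112.7 km

112.7 km


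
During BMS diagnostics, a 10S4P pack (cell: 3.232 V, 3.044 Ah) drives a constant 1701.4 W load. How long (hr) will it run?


Step 1: E_pack = Ns * V_cell * Np * C_cell = 10 * 3.232 * 4 * 3.044 = 393.53 Wh
Step 2: t = E_pack / P = 393.53 / 1701.4 = 0.2313 hr

0.2313 hr


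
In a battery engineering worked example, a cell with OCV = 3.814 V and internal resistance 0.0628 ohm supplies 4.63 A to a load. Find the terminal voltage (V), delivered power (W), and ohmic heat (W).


Step 1: V_terminal = OCV - I*R = 3.814 - 4.63 * 0.0628 = 3.5232 V
Step 2: P_out = V_terminal * I = 3.5232 * 4.63 = 16.31 W
Step 3: Q = I^2 * R = 4.63^2 * 0.0628 = 1.346 W

V=3.5232 V, P=16.31 W, Q=1.346 W


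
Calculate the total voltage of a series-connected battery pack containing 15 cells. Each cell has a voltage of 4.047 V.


V_pack = n * V_cell = 15 * 4.047 = 60.705 V

60.705 V


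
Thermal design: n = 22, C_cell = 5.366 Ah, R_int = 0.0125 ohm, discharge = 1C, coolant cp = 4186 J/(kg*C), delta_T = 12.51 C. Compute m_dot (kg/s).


Step 1: I = 1 * 5.366 = 5.366 A
Step 2: Q_cell = I^2 * R = 5.366^2 * 0.0125 = 0.35992 W
Step 3: Q_total = 22 * 0.35992 = 7.9182 W
Step 4: m_dot = Q_total / (cp * dT) = 7.9182 / (4186 * 12.51) = 1.512e-04 kg/s

1.512e-04 kg/s


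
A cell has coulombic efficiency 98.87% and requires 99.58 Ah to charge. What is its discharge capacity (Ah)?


Q_dis = eta/100 * Q_chg = 98.87/100 * 99.58 = 98.45 Ah

98.45 Ah


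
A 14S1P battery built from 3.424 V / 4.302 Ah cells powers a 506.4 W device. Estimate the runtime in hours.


Step 1: E_pack = Ns * V_cell * Np * C_cell = 14 * 3.424 * 1 * 4.302 = 206.22 Wh
Step 2: t = E_pack / P = 206.22 / 506.4 = 0.4072 hr

0.4072 hr


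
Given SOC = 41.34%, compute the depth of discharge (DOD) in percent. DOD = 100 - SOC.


Complement of SOC: DOD = 100% - 41.34% = 58.66%

58.66%


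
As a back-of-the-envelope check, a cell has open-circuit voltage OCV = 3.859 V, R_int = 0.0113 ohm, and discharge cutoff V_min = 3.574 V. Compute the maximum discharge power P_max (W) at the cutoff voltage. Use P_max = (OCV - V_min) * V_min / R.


P_max = (OCV - V_min) * V_min / R = (3.859 - 3.574) * 3.574 / 0.0113 = 0.285 * 3.574 / 0.0113 = 90.14 W

90.14 W


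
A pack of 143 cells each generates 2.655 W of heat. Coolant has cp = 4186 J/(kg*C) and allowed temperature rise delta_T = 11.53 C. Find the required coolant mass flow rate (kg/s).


Step 1: Total heat Q = 143 * 2.655 W = 379.67 W
Step 2: denom = cp * dT = 4186 * 11.53 = 48265
Step 3: m_dot = 379.67 / 48265 = 0.007866 kg/s

0.007866 kg/s


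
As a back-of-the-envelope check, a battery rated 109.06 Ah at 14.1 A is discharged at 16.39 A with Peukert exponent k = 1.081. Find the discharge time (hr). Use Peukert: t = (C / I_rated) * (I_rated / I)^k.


Step 1: t_rated = C / I_rated = 109.06 / 14.1 = 7.7348 hr
Step 2: ratio = 14.1 / 16.39 = 0.86028
Step 3: ratio^k = 0.86028^1.081 = 0.84986
Step 4: t = t_rated * ratio^k = 7.7348 * 0.84986 = 6.573 hr

6.573 hr


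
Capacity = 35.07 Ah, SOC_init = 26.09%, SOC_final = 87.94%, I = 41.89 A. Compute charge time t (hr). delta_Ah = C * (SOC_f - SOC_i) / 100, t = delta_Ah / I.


Step 1: dSOC = 87.94% - 26.09% = 61.85%
Step 2: delta_Ah = 35.07 * 61.85 / 100 = 21.691 Ah
Step 3: t = 21.691 / 41.89 = 0.5178 hr

0.5178 hr


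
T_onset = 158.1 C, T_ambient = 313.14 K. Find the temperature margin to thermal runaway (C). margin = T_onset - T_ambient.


Convert: T_ambient = 313.14 K = 39.99 C
margin = 158.1 - 39.99 = 118.11 C

118.11 C


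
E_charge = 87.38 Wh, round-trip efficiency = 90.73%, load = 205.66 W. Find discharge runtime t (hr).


Step 1: E_discharge = eta/100 * E_charge = 90.73/100 * 87.38 = 79.28 Wh
Step 2: t = E_discharge / P = 79.28 / 205.66 = 0.3855 hr

0.3855 hr


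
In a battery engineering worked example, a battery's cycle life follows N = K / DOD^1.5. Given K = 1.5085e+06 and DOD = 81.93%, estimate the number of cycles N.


DOD^1.5 = 741.59
N = K / DOD^1.5 = 1.5085e+06 / 741.59 = 2034

2034 cycles


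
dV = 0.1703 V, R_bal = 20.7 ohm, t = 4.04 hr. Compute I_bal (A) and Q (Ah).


I_bal = dV / R = 0.1703 / 20.7 = 0.0082271 A
Q = I_bal * t = 0.0082271 * 4.04 = 0.03324 Ah

I=0.0082271 A, Q=0.03324 Ah


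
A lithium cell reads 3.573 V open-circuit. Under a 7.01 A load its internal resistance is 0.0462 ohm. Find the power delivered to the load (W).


Step 1: V_terminal = OCV - I*R = 3.573 - 7.01 * 0.0462 = 3.2491 V
Step 2: P_out = V_terminal * I = 3.2491 * 7.01 = 22.78 W

22.78 W


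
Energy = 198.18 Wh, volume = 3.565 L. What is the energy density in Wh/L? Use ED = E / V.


ED = E / V = 198.18 / 3.565 = 55.59 Wh/L

55.59 Wh/L


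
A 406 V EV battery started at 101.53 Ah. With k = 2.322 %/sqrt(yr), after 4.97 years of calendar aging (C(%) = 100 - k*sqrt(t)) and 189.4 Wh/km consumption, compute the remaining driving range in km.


Step 1: capacity retention = 100 - 2.322 * sqrt(4.97) = 100 - 2.322 * 2.2293 = 94.824%
Step 2: C_now = 101.53 * 94.824/100 = 96.275 Ah
Step 3: E_pack = V * C_now = 406 * 96.275 = 39088 Wh
Step 4: range = E_pack / consumption = 39088 / 189.4 = 206.4 km

206.4 km


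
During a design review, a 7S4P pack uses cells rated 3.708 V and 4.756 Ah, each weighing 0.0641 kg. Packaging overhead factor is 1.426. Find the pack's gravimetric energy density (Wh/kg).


Step 1: V_pack = 7 * 3.708 = 25.956 V
Step 2: C_pack = 4 * 4.756 = 19.024 Ah
Step 3: E_pack = V_pack * C_pack = 25.956 * 19.024 = 493.79 Wh
Step 4: m_pack = 7 * 4 * 0.0641 * 1.426 = 2.5594 kg
Step 5: ED = E_pack / m_pack = 493.79 / 2.5594 = 192.9 Wh/kg

192.9 Wh/kg


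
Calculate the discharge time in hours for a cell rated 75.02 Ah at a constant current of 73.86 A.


t = capacity / current = 75.02 / 73.86 = 1.016 hr

1.016 hr


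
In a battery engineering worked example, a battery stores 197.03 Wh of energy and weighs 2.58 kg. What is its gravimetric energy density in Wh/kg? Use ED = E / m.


Specific energy = 197.03 Wh / 2.58 kg = 76.37 Wh/kg

76.37 Wh/kg


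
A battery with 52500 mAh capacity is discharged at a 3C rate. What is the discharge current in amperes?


Convert: capacity = 52500 mAh = 52.5 Ah
At 3C: I = 3 * 52.5 Ah = 157.5 A

157.5 A


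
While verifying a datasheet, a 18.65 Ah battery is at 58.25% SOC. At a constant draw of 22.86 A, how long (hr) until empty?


Step 1: remaining = SOC/100 * C_total = 58.25/100 * 18.65 = 10.864 Ah
Step 2: t = remaining / I = 10.864 / 22.86 = 0.4752 hr

0.4752 hr


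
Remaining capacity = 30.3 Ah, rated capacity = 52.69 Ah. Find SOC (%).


SOC = (remaining / total) * 100 = (30.3 / 52.69) * 100 = 57.51%

57.51%


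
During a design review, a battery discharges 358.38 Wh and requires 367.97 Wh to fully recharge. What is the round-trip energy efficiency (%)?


Round-trip efficiency = 358.38/367.97 * 100% = 97.39%

97.39%


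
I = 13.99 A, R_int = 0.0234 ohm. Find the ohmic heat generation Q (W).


Q = I^2 * R = 13.99^2 * 0.0234 = 4.580 W

4.580 W


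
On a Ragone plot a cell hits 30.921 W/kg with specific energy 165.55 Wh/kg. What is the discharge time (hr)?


t = E / P = 165.55 / 30.921 = 5.354 hr

5.354 hr


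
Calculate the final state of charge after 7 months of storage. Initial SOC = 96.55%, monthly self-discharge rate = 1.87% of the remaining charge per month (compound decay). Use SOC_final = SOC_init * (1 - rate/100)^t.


decay = (1 - 1.87/100)^7 = 0.87622
SOC_final = 96.55 * 0.87622 = 84.60%

84.60%


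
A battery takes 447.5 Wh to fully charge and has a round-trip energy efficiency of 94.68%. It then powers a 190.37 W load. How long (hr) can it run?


Step 1: E_discharge = eta/100 * E_charge = 94.68/100 * 447.5 = 423.69 Wh
Step 2: t = E_discharge / P = 423.69 / 190.37 = 2.226 hr

2.226 hr


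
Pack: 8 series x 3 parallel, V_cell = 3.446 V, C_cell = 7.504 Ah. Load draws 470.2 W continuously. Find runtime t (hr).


Step 1: E_pack = Ns * V_cell * Np * C_cell = 8 * 3.446 * 3 * 7.504 = 620.61 Wh
Step 2: t = E_pack / P = 620.61 / 470.2 = 1.320 hr

1.320 hr


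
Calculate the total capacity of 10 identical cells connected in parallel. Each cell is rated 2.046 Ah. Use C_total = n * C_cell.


C_total = 10 * 2.046 = 20.46 Ah

20.46 Ah


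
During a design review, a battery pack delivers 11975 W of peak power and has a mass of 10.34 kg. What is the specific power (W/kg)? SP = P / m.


SP = P / m = 11975 / 10.34 = 1158 W/kg

1158 W/kg


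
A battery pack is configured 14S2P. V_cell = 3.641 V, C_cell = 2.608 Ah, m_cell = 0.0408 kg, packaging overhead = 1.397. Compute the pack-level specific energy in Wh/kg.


Step 1: V_pack = 14 * 3.641 = 50.974 V
Step 2: C_pack = 2 * 2.608 = 5.216 Ah
Step 3: E_pack = V_pack * C_pack = 50.974 * 5.216 = 265.88 Wh
Step 4: m_pack = 14 * 2 * 0.0408 * 1.397 = 1.5959 kg
Step 5: ED = E_pack / m_pack = 265.88 / 1.5959 = 166.6 Wh/kg

166.6 Wh/kg


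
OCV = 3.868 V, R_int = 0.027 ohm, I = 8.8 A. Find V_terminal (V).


IR drop = 8.8 * 0.027 = 0.2376 V
V = 3.868 - 0.2376 = 3.630 V

3.630 V


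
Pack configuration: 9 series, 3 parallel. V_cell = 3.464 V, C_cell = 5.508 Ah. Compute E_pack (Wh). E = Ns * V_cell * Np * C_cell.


E = Ns * Vcell * Np * Ccell = 9 * 3.464 * 3 * 5.508 = 515.2 Wh

515.2 Wh


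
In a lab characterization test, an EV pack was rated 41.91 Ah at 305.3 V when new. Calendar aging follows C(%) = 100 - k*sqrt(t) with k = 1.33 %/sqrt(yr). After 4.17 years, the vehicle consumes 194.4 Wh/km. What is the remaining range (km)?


Step 1: capacity retention = 100 - 1.33 * sqrt(4.17) = 100 - 1.33 * 2.0421 = 97.284%
Step 2: C_now = 41.91 * 97.284/100 = 40.772 Ah
Step 3: E_pack = V * C_now = 305.3 * 40.772 = 12448 Wh
Step 4: range = E_pack / consumption = 12448 / 194.4 = 64.03 km

64.03 km


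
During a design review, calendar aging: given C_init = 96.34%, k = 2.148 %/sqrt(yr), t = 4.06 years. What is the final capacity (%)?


Step 1: sqrt(4.06 yr) = 2.0149
Step 2: drop = 2.148 * 2.0149 = 4.328
Step 3: C_final = 96.34 - 4.328 = 92.01%

92.01%


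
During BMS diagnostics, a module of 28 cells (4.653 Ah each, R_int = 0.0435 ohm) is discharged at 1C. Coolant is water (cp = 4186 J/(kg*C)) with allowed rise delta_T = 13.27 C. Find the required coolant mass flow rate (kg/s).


Step 1: I = 1 * 4.653 = 4.653 A
Step 2: Q_cell = I^2 * R = 4.653^2 * 0.0435 = 0.94179 W
Step 3: Q_total = 28 * 0.94179 = 26.37 W
Step 4: m_dot = Q_total / (cp * dT) = 26.37 / (4186 * 13.27) = 4.747e-04 kg/s

4.747e-04 kg/s


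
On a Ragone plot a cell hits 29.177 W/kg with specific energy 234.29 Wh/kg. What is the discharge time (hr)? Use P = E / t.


t = E / P = 234.29 / 29.177 = 8.030 hr

8.030 hr


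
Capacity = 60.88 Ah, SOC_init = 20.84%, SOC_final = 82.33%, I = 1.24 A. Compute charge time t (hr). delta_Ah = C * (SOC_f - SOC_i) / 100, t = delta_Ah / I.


delta_Ah = 60.88 * (82.33 - 20.84) / 100 = 37.435 Ah
t = delta_Ah / I = 37.435 / 1.24 = 30.19 hr

30.19 hr


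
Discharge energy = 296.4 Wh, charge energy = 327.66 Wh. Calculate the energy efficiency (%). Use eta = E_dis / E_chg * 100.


eta_e = E_dis / E_chg * 100 = 296.4 / 327.66 * 100 = 90.46%

90.46%


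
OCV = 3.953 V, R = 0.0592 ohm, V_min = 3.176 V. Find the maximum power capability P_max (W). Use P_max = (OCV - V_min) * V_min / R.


dV = OCV - V_min = 0.777 V (so I_max = dV / R)
P_max = dV * V_min / R = 0.777 * 3.176 / 0.0592 = 41.69 W

41.69 W


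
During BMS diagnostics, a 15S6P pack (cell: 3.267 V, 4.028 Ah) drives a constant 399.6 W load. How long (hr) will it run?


Step 1: E_pack = Ns * V_cell * Np * C_cell = 15 * 3.267 * 6 * 4.028 = 1184.4 Wh
Step 2: t = E_pack / P = 1184.4 / 399.6 = 2.964 hr

2.964 hr


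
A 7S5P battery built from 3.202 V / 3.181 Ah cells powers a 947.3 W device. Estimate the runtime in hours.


Step 1: E_pack = Ns * V_cell * Np * C_cell = 7 * 3.202 * 5 * 3.181 = 356.49 Wh
Step 2: t = E_pack / P = 356.49 / 947.3 = 0.3763 hr

0.3763 hr


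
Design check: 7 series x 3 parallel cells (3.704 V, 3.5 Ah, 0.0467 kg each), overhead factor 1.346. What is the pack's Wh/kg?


Step 1: V_pack = 7 * 3.704 = 25.928 V
Step 2: C_pack = 3 * 3.5 = 10.5 Ah
Step 3: E_pack = V_pack * C_pack = 25.928 * 10.5 = 272.24 Wh
Step 4: m_pack = 7 * 3 * 0.0467 * 1.346 = 1.32 kg
Step 5: ED = E_pack / m_pack = 272.24 / 1.32 = 206.2 Wh/kg

206.2 Wh/kg


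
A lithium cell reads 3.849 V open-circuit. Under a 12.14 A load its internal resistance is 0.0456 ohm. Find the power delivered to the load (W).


Step 1: V_terminal = OCV - I*R = 3.849 - 12.14 * 0.0456 = 3.2954 V
Step 2: P_out = V_terminal * I = 3.2954 * 12.14 = 40.01 W

40.01 W


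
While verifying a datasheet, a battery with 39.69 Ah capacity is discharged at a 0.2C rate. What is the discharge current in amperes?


I = C_rate * capacity = 0.2 * 39.69 = 7.938 A

7.938 A


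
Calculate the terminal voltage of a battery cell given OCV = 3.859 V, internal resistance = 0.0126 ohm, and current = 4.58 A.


V = OCV - I*R = 3.859 - 4.58 * 0.0126 = 3.801 V

3.801 V


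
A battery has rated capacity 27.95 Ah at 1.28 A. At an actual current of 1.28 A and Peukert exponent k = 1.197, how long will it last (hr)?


t_rated = C / I_rated = 27.95 / 1.28 = 21.836 hr
(I_rated/I)^k = (1)^1.197 = 1
t = t_rated * (I_rated/I)^k = 21.836 * 1 = 21.84 hr

21.84 hr


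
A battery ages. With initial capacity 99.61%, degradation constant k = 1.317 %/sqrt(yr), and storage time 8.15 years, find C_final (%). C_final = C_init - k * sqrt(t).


Step 1: sqrt(8.15 yr) = 2.8548
Step 2: drop = 1.317 * 2.8548 = 3.7598
Step 3: C_final = 99.61 - 3.7598 = 95.85%

95.85%


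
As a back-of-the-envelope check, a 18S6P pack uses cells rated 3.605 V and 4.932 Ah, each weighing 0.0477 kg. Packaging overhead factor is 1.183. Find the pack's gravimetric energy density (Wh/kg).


Step 1: V_pack = 18 * 3.605 = 64.89 V
Step 2: C_pack = 6 * 4.932 = 29.592 Ah
Step 3: E_pack = V_pack * C_pack = 64.89 * 29.592 = 1920.2 Wh
Step 4: m_pack = 18 * 6 * 0.0477 * 1.183 = 6.0943 kg
Step 5: ED = E_pack / m_pack = 1920.2 / 6.0943 = 315.1 Wh/kg

315.1 Wh/kg


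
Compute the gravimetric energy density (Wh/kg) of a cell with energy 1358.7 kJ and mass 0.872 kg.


Convert: E = 1358.7 kJ = 377.42 Wh
ED = E / m = 377.42 / 0.872 = 432.8 Wh/kg

432.8 Wh/kg


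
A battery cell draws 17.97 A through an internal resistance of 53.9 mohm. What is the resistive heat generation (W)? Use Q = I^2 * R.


Convert: R = 53.9 mohm = 0.0539 ohm
Q = I^2 * R = 17.97^2 * 0.0539 = 17.41 W

17.41 W


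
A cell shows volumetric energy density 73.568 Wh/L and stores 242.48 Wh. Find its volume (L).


V = E / ED = 242.48 / 73.568 = 3.296 L

3.296 L


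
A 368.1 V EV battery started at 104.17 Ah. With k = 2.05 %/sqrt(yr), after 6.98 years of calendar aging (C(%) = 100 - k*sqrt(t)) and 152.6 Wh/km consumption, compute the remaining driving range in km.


Step 1: capacity retention = 100 - 2.05 * sqrt(6.98) = 100 - 2.05 * 2.642 = 94.584%
Step 2: C_now = 104.17 * 94.584/100 = 98.528 Ah
Step 3: E_pack = V * C_now = 368.1 * 98.528 = 36268 Wh
Step 4: range = E_pack / consumption = 36268 / 152.6 = 237.7 km

237.7 km


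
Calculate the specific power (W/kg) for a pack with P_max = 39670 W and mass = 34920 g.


Convert: m = 34920 g = 34.92 kg
SP = P / m = 39670 / 34.92 = 1136 W/kg

1136 W/kg


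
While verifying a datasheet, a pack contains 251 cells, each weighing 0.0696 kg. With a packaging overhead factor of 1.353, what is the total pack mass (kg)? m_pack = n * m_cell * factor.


m_pack = n * m_cell * overhead = 251 * 0.0696 * 1.353 = 23.64 kg

23.64 kg


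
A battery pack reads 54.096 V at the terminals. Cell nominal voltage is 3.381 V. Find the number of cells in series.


n = V_pack / V_cell = 54.096 / 3.381 = 16

16


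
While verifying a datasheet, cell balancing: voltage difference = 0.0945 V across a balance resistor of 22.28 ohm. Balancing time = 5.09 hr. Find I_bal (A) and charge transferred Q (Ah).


First, Ohm's law: I_bal = 0.0945 V / 22.28 ohm = 0.0042415 A
Then Q = I * t = 0.0042415 A * 5.09 hr = 0.02159 Ah

I=0.0042415 A, Q=0.02159 Ah


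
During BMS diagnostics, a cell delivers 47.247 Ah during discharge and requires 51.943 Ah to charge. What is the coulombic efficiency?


eta_c = Q_dis / Q_chg * 100 = 47.247 / 51.943 * 100 = 90.96%

90.96%


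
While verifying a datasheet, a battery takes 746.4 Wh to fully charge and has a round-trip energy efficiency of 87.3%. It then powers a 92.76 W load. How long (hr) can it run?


Step 1: E_discharge = eta/100 * E_charge = 87.3/100 * 746.4 = 651.61 Wh
Step 2: t = E_discharge / P = 651.61 / 92.76 = 7.025 hr

7.025 hr


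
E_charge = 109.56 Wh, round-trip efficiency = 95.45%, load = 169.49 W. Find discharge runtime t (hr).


Step 1: E_discharge = eta/100 * E_charge = 95.45/100 * 109.56 = 104.58 Wh
Step 2: t = E_discharge / P = 104.58 / 169.49 = 0.6170 hr

0.6170 hr


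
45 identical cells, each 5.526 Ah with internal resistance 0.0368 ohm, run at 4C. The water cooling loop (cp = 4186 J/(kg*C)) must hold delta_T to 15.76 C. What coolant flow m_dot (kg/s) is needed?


Step 1: I = 4 * 5.526 = 22.104 A
Step 2: Q_cell = I^2 * R = 22.104^2 * 0.0368 = 17.98 W
Step 3: Q_total = 45 * 17.98 = 809.1 W
Step 4: m_dot = Q_total / (cp * dT) = 809.1 / (4186 * 15.76) = 0.01226 kg/s

0.01226 kg/s


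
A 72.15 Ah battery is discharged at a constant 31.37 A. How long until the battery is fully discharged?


t = capacity / current = 72.15 / 31.37 = 2.300 hr

2.300 hr


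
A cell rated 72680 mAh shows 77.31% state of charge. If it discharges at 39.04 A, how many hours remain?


Convert: C_total = 72680 mAh = 72.68 Ah
Step 1: remaining = SOC/100 * C_total = 77.31/100 * 72.68 = 56.189 Ah
Step 2: t = remaining / I = 56.189 / 39.04 = 1.439 hr

1.439 hr


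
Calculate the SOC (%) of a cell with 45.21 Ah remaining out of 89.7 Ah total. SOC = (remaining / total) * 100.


SOC% = 45.21 / 89.7 * 100 = 50.40%

50.40%


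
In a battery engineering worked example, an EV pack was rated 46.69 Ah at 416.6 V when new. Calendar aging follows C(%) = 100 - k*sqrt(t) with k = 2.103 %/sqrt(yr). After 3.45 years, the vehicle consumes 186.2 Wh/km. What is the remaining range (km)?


Step 1: capacity retention = 100 - 2.103 * sqrt(3.45) = 100 - 2.103 * 1.8574 = 96.094%
Step 2: C_now = 46.69 * 96.094/100 = 44.866 Ah
Step 3: E_pack = V * C_now = 416.6 * 44.866 = 18691 Wh
Step 4: range = E_pack / consumption = 18691 / 186.2 = 100.4 km

100.4 km


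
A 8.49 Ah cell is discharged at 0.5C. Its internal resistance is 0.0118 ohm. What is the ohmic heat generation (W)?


Step 1: I = C_rate * capacity = 0.5 * 8.49 = 4.245 A
Step 2: Q = I^2 * R = 4.245^2 * 0.0118 = 18.02 * 0.0118 = 0.2126 W

0.2126 W


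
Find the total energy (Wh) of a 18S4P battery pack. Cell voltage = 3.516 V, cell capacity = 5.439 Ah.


V_pack = 18 * 3.516 = 63.288 V
C_pack = 4 * 5.439 = 21.756 Ah
E = V_pack * C_pack = 63.288 * 21.756 = 1377 Wh

1377 Wh


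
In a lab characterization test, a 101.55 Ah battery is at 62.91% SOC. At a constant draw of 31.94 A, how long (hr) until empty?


Step 1: remaining = SOC/100 * C_total = 62.91/100 * 101.55 = 63.885 Ah
Step 2: t = remaining / I = 63.885 / 31.94 = 2.000 hr

2.000 hr


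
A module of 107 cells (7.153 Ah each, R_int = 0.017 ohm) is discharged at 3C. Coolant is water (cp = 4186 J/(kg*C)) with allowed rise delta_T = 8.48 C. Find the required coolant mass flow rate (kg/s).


Step 1: I = 3 * 7.153 = 21.459 A
Step 2: Q_cell = I^2 * R = 21.459^2 * 0.017 = 7.8283 W
Step 3: Q_total = 107 * 7.8283 = 837.63 W
Step 4: m_dot = Q_total / (cp * dT) = 837.63 / (4186 * 8.48) = 0.02360 kg/s

0.02360 kg/s


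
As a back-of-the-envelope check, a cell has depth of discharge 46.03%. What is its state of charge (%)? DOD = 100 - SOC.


SOC = 100 - DOD = 100 - 46.03 = 53.97%

53.97%


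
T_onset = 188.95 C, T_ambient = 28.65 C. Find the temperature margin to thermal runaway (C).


margin = T_onset - T_ambient = 188.95 - 28.65 = 160.3 C

160.3 C


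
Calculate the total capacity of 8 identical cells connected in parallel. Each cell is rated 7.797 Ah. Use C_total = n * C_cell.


C_total = 8 * 7.797 = 62.376 Ah

62.376 Ah


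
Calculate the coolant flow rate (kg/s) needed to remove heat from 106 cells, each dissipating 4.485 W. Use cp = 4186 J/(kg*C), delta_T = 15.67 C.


Q_total = 106 * 4.485 = 475.41 W
m_dot = Q_total / (cp * dT) = 475.41 / (4186 * 15.67) = 0.007248 kg/s

0.007248 kg/s


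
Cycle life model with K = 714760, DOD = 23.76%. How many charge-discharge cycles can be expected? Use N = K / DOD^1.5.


Step 1: DOD^1.5 = 23.76^1.5 = 115.82
Step 2: N = 714760 / 115.82 = 6171 cycles

6171 cycles


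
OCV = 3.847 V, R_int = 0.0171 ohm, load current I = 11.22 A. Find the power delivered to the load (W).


Step 1: V_terminal = OCV - I*R = 3.847 - 11.22 * 0.0171 = 3.6551 V
Step 2: P_out = V_terminal * I = 3.6551 * 11.22 = 41.01 W

41.01 W


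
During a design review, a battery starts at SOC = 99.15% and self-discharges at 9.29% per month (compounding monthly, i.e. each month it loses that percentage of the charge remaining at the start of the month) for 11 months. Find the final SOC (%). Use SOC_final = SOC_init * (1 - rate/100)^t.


decay = (1 - 9.29/100)^11 = 0.34214
SOC_final = 99.15 * 0.34214 = 33.92%

33.92%


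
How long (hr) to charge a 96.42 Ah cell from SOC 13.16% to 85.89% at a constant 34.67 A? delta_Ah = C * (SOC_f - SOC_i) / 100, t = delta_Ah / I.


delta_Ah = 96.42 * (85.89 - 13.16) / 100 = 70.126 Ah
t = delta_Ah / I = 70.126 / 34.67 = 2.023 hr

2.023 hr


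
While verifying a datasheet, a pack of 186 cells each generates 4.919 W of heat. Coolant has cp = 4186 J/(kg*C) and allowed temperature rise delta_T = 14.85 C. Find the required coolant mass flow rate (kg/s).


Q_total = 186 * 4.919 = 914.93 W
m_dot = Q_total / (cp * dT) = 914.93 / (4186 * 14.85) = 0.01472 kg/s

0.01472 kg/s


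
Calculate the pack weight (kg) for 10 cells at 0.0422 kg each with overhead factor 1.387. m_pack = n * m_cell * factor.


Cell mass sum = 10 * 0.0422 = 0.422 kg
With overhead 1.387: m_pack = 0.422 * 1.387 = 0.5853 kg

0.5853 kg


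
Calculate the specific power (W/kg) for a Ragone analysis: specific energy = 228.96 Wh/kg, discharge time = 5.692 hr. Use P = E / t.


P_specific = E / t = 228.96 / 5.692 = 40.22 W/kg

40.22 W/kg


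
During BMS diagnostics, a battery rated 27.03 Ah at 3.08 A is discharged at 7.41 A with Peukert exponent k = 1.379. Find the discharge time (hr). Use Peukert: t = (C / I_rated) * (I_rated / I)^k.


t_rated = C / I_rated = 27.03 / 3.08 = 8.776 hr
(I_rated/I)^k = (0.41565)^1.379 = 0.29801
t = t_rated * (I_rated/I)^k = 8.776 * 0.29801 = 2.615 hr

2.615 hr


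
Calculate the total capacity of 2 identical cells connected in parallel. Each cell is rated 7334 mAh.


Convert: C_cell = 7334 mAh = 7.334 Ah
C_total = 2 * 7.334 = 14.668 Ah

14.668 Ah


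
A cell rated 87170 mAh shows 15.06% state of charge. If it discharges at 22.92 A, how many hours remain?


Convert: C_total = 87170 mAh = 87.17 Ah
Step 1: remaining = SOC/100 * C_total = 15.06/100 * 87.17 = 13.128 Ah
Step 2: t = remaining / I = 13.128 / 22.92 = 0.5728 hr

0.5728 hr


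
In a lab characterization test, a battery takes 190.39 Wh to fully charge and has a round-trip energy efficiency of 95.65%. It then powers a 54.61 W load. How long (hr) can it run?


Step 1: E_discharge = eta/100 * E_charge = 95.65/100 * 190.39 = 182.11 Wh
Step 2: t = E_discharge / P = 182.11 / 54.61 = 3.335 hr

3.335 hr


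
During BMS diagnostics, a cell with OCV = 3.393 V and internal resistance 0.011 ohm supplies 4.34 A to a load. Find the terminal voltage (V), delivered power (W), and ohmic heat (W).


Step 1: V_terminal = OCV - I*R = 3.393 - 4.34 * 0.011 = 3.3453 V
Step 2: P_out = V_terminal * I = 3.3453 * 4.34 = 14.52 W
Step 3: Q = I^2 * R = 4.34^2 * 0.011 = 0.2072 W

V=3.3453 V, P=14.52 W, Q=0.2072 W


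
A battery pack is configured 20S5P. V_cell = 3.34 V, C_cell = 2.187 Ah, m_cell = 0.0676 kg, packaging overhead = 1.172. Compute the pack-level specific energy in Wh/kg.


Step 1: V_pack = 20 * 3.34 = 66.8 V
Step 2: C_pack = 5 * 2.187 = 10.935 Ah
Step 3: E_pack = V_pack * C_pack = 66.8 * 10.935 = 730.46 Wh
Step 4: m_pack = 20 * 5 * 0.0676 * 1.172 = 7.9227 kg
Step 5: ED = E_pack / m_pack = 730.46 / 7.9227 = 92.20 Wh/kg

92.20 Wh/kg


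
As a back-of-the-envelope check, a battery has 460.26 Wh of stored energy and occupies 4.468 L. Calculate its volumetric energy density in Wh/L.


Volumetric ED = 460.26 Wh / 4.468 L = 103.0 Wh/L

103.0 Wh/L


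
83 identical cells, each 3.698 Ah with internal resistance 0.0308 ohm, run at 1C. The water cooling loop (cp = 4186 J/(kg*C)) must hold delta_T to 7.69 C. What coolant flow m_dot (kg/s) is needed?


Step 1: I = 1 * 3.698 = 3.698 A
Step 2: Q_cell = I^2 * R = 3.698^2 * 0.0308 = 0.4212 W
Step 3: Q_total = 83 * 0.4212 = 34.96 W
Step 4: m_dot = Q_total / (cp * dT) = 34.96 / (4186 * 7.69) = 0.001086 kg/s

0.001086 kg/s


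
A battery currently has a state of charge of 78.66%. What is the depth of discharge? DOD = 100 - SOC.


Complement of SOC: DOD = 100% - 78.66% = 21.34%

21.34%


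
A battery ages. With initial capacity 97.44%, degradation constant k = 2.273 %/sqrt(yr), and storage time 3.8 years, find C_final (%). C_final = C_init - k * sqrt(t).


Step 1: sqrt(3.8 yr) = 1.9494
Step 2: drop = 2.273 * 1.9494 = 4.431
Step 3: C_final = 97.44 - 4.431 = 93.01%

93.01%


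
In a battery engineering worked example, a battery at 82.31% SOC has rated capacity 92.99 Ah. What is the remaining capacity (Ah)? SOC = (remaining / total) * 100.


remaining = SOC / 100 * total = 82.31 / 100 * 92.99 = 76.54 Ah

76.54 Ah


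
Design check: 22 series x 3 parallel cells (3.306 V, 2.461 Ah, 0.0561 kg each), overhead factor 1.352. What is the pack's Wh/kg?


Step 1: V_pack = 22 * 3.306 = 72.732 V
Step 2: C_pack = 3 * 2.461 = 7.383 Ah
Step 3: E_pack = V_pack * C_pack = 72.732 * 7.383 = 536.98 Wh
Step 4: m_pack = 22 * 3 * 0.0561 * 1.352 = 5.0059 kg
Step 5: ED = E_pack / m_pack = 536.98 / 5.0059 = 107.3 Wh/kg

107.3 Wh/kg


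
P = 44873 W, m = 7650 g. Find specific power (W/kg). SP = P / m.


Convert: m = 7650 g = 7.65 kg
Specific power = 44873 W / 7.65 kg = 5866 W/kg

5866 W/kg
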